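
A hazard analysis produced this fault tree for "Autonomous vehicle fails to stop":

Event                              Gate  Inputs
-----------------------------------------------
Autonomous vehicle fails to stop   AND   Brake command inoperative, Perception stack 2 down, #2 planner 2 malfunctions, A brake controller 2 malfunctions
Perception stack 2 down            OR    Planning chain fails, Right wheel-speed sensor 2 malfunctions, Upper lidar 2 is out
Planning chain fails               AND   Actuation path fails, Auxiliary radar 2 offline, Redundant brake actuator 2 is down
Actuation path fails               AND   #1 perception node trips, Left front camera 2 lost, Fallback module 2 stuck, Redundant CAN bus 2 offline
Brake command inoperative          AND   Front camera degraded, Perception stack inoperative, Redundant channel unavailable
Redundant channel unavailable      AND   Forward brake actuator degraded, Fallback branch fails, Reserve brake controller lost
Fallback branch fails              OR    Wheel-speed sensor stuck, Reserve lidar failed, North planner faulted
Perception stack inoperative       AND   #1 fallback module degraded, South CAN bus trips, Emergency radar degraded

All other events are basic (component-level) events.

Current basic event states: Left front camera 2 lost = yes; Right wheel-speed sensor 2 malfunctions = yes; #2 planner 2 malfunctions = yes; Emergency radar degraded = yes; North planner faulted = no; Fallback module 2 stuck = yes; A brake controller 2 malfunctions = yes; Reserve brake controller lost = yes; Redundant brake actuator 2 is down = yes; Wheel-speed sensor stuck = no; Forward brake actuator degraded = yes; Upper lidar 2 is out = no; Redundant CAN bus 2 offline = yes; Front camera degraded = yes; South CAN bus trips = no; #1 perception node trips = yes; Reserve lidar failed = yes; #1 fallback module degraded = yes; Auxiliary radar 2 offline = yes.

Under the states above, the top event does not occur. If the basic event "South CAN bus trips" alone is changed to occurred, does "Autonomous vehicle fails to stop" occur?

Yes

Counterfactual: set "South CAN bus trips" to occurred.
Perception stack inoperative [AND]: #1 fallback module degraded=occurs, South CAN bus trips=occurs, Emergency radar degraded=occurs → all inputs occur → occurs.
Fallback branch fails [OR]: Wheel-speed sensor stuck=not, Reserve lidar failed=occurs, North planner faulted=not → at least one input occurs → occurs.
Redundant channel unavailable [AND]: Forward brake actuator degraded=occurs, Fallback branch fails=occurs, Reserve brake controller lost=occurs → all inputs occur → occurs.
Brake command inoperative [AND]: Front camera degraded=occurs, Perception stack inoperative=occurs, Redundant channel unavailable=occurs → all inputs occur → occurs.
Actuation path fails [AND]: #1 perception node trips=occurs, Left front camera 2 lost=occurs, Fallback module 2 stuck=occurs, Redundant CAN bus 2 offline=occurs → all inputs occur → occurs.
Planning chain fails [AND]: Actuation path fails=occurs, Auxiliary radar 2 offline=occurs, Redundant brake actuator 2 is down=occurs → all inputs occur → occurs.
Perception stack 2 down [OR]: Planning chain fails=occurs, Right wheel-speed sensor 2 malfunctions=occurs, Upper lidar 2 is out=not → at least one input occurs → occurs.
Autonomous vehicle fails to stop [AND]: Brake command inoperative=occurs, Perception stack 2 down=occurs, #2 planner 2 malfunctions=occurs, A brake controller 2 malfunctions=occurs → all inputs occur → occurs.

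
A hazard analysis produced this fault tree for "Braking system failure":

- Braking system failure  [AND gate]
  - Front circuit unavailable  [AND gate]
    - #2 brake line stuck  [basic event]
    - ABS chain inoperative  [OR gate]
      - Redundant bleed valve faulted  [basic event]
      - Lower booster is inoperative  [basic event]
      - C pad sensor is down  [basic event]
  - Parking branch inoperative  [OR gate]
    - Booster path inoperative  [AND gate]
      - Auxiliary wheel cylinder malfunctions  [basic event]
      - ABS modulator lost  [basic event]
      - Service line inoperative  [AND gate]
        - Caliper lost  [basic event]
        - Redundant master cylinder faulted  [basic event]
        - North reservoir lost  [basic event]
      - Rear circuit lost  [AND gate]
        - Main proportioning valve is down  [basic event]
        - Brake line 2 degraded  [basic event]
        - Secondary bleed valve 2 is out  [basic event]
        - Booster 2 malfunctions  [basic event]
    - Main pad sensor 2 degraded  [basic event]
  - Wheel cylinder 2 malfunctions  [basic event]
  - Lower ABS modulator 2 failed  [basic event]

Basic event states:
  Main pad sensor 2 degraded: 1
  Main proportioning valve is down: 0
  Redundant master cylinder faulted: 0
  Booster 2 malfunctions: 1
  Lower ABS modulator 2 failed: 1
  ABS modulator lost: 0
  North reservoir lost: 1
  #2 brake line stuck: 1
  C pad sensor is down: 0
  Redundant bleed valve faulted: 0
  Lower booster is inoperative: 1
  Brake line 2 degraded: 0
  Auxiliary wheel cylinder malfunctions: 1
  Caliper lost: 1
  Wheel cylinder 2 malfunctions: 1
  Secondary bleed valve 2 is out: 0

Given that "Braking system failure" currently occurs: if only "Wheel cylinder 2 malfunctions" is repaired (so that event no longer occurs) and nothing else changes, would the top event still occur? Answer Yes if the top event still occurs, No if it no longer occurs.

Counterfactual: set "Wheel cylinder 2 malfunctions" to not occurred.
ABS chain inoperative [OR]: Redundant bleed valve faulted=not, Lower booster is inoperative=occurs, C pad sensor is down=not → at least one input occurs → occurs.
Front circuit unavailable [AND]: #2 brake line stuck=occurs, ABS chain inoperative=occurs → all inputs occur → occurs.
Service line inoperative [AND]: Caliper lost=occurs, Redundant master cylinder faulted=not, North reservoir lost=occurs → not all inputs occur → does not occur.
Rear circuit lost [AND]: Main proportioning valve is down=not, Brake line 2 degraded=not, Secondary bleed valve 2 is out=not, Booster 2 malfunctions=occurs → not all inputs occur → does not occur.
Booster path inoperative [AND]: Auxiliary wheel cylinder malfunctions=occurs, ABS modulator lost=not, Service line inoperative=not, Rear circuit lost=not → not all inputs occur → does not occur.
Parking branch inoperative [OR]: Booster path inoperative=not, Main pad sensor 2 degraded=occurs → at least one input occurs → occurs.
Braking system failure [AND]: Front circuit unavailable=occurs, Parking branch inoperative=occurs, Wheel cylinder 2 malfunctions=not, Lower ABS modulator 2 failed=occurs → not all inputs occur → does not occur.

No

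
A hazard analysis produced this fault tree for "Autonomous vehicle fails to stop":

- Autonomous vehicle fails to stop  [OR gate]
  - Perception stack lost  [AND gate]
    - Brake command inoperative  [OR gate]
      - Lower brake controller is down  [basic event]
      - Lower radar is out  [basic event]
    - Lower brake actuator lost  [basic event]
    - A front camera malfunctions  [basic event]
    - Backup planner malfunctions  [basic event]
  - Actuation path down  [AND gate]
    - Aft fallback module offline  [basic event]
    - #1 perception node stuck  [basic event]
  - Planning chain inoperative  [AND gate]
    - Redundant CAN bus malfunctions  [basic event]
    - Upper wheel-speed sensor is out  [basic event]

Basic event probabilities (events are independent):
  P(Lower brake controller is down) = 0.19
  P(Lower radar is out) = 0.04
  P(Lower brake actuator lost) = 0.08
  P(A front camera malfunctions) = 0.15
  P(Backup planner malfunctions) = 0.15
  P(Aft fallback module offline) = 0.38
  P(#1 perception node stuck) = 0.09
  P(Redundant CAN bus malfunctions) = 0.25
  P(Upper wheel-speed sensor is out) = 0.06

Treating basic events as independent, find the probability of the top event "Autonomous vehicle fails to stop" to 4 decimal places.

0.0491

P(Brake command inoperative) [OR] = 1 − (1−0.19) × (1−0.04) = 0.222400
P(Perception stack lost) [AND] = 0.222400 × 0.08 × 0.15 × 0.15 = 0.000400
P(Actuation path down) [AND] = 0.38 × 0.09 = 0.034200
P(Planning chain inoperative) [AND] = 0.25 × 0.06 = 0.015000
P(Autonomous vehicle fails to stop) [OR] = 1 − (1−0.000400) × (1−0.034200) × (1−0.015000) = 0.049068
Rounded to 4 decimal places: P(Autonomous vehicle fails to stop) ≈ 0.0491.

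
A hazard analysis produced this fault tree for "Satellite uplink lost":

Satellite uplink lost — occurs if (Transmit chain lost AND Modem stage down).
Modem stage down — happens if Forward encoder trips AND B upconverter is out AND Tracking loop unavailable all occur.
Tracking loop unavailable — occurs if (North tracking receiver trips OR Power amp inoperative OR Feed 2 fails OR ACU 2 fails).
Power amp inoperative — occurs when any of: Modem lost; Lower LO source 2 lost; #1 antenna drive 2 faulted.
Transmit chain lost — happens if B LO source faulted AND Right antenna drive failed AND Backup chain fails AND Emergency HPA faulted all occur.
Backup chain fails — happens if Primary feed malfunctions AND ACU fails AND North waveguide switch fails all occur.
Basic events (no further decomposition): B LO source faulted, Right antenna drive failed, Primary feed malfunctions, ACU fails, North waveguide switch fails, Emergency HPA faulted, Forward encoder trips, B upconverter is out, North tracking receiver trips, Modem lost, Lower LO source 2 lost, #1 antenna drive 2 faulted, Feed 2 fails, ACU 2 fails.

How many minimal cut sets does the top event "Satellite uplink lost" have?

6

Backup chain fails [AND]: one cut set from each child combined → 1 × 1 × 1 = 1 cut set(s).
Transmit chain lost [AND]: one cut set from each child combined → 1 × 1 × 1 × 1 = 1 cut set(s).
Power amp inoperative [OR]: union of children's cut sets → 3 cut set(s).
Tracking loop unavailable [OR]: union of children's cut sets → 6 cut set(s).
Modem stage down [AND]: one cut set from each child combined → 1 × 1 × 6 = 6 cut set(s).
Satellite uplink lost [AND]: one cut set from each child combined → 1 × 6 = 6 cut set(s).
Minimal cut sets: {ACU fails, B LO source faulted, B upconverter is out, Emergency HPA faulted, Forward encoder trips, North tracking receiver trips, North waveguide switch fails, Primary feed malfunctions, Right antenna drive failed}; {ACU fails, B LO source faulted, B upconverter is out, Emergency HPA faulted, Forward encoder trips, Modem lost, North waveguide switch fails, Primary feed malfunctions, Right antenna drive failed}; {ACU fails, B LO source faulted, B upconverter is out, Emergency HPA faulted, Forward encoder trips, Lower LO source 2 lost, North waveguide switch fails, Primary feed malfunctions, Right antenna drive failed}; {#1 antenna drive 2 faulted, ACU fails, B LO source faulted, B upconverter is out, Emergency HPA faulted, Forward encoder trips, North waveguide switch fails, Primary feed malfunctions, Right antenna drive failed}; {ACU fails, B LO source faulted, B upconverter is out, Emergency HPA faulted, Feed 2 fails, Forward encoder trips, North waveguide switch fails, Primary feed malfunctions, Right antenna drive failed}; {ACU 2 fails, ACU fails, B LO source faulted, B upconverter is out, Emergency HPA faulted, Forward encoder trips, North waveguide switch fails, Primary feed malfunctions, Right antenna drive failed}.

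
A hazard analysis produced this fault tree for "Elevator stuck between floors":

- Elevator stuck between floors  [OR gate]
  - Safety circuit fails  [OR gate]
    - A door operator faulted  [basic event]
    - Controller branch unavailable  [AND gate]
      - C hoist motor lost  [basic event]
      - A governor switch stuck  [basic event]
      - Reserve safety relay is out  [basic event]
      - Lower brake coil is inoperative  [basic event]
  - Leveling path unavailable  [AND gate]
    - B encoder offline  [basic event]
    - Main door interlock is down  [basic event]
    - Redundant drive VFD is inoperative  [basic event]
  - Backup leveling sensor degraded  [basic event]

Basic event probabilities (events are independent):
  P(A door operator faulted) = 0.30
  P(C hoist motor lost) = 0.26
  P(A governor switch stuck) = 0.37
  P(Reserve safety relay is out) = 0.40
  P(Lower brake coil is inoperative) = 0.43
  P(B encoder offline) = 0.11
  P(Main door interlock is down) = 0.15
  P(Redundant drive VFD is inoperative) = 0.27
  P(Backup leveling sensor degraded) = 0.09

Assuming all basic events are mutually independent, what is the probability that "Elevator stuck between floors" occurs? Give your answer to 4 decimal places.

P(Controller branch unavailable) [AND] = 0.26 × 0.37 × 0.40 × 0.43 = 0.016546
P(Safety circuit fails) [OR] = 1 − (1−0.30) × (1−0.016546) = 0.311582
P(Leveling path unavailable) [AND] = 0.11 × 0.15 × 0.27 = 0.004455
P(Elevator stuck between floors) [OR] = 1 − (1−0.311582) × (1−0.004455) × (1−0.09) = 0.376331
Rounded to 4 decimal places: P(Elevator stuck between floors) ≈ 0.3763.

0.3763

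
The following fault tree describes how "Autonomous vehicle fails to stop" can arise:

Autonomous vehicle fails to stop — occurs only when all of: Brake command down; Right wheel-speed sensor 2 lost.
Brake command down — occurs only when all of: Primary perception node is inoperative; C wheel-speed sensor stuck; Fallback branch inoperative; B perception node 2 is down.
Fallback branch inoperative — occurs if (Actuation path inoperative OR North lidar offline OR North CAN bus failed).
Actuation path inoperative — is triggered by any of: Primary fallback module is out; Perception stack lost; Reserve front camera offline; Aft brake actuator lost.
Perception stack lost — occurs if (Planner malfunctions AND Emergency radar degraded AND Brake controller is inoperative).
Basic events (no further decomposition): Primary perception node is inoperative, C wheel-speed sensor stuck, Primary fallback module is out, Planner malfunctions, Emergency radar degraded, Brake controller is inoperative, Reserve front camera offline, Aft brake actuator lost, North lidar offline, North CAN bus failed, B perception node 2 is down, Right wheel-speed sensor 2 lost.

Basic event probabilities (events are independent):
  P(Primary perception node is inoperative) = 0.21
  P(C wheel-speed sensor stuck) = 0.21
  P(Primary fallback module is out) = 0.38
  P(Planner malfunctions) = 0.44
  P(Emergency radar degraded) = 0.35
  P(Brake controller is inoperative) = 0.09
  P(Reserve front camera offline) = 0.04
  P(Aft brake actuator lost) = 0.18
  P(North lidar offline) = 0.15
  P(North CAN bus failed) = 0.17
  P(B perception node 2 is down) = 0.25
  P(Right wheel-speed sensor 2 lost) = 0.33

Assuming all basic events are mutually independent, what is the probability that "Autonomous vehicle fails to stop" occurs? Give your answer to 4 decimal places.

P(Perception stack lost) [AND] = 0.44 × 0.35 × 0.09 = 0.013860
P(Actuation path inoperative) [OR] = 1 − (1−0.38) × (1−0.013860) × (1−0.04) × (1−0.18) = 0.518701
P(Fallback branch inoperative) [OR] = 1 − (1−0.518701) × (1−0.15) × (1−0.17) = 0.660444
P(Brake command down) [AND] = 0.21 × 0.21 × 0.660444 × 0.25 = 0.007281
P(Autonomous vehicle fails to stop) [AND] = 0.007281 × 0.33 = 0.002403
Rounded to 4 decimal places: P(Autonomous vehicle fails to stop) ≈ 0.0024.

0.0024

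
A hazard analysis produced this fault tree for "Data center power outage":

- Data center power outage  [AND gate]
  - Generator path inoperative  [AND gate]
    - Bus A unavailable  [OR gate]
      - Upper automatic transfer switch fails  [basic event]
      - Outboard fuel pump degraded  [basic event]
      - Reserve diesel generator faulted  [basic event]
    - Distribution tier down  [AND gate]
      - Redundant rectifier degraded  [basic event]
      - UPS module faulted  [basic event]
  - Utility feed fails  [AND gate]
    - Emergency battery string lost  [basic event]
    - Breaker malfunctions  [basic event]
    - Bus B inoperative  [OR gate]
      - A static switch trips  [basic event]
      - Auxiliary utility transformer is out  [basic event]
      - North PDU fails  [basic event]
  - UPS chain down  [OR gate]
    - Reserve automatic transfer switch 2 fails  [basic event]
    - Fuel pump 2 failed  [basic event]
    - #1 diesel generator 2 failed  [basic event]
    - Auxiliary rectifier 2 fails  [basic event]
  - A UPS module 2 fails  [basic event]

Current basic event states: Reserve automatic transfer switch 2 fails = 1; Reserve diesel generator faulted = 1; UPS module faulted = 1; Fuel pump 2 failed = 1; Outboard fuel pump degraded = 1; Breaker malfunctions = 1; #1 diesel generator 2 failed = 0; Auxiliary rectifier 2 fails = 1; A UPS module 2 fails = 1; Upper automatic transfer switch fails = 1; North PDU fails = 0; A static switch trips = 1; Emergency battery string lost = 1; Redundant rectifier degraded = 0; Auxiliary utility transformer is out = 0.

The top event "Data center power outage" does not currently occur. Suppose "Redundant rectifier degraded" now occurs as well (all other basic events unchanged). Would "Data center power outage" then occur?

Yes

Counterfactual: set "Redundant rectifier degraded" to occurred.
Bus A unavailable [OR]: Upper automatic transfer switch fails=occurs, Outboard fuel pump degraded=occurs, Reserve diesel generator faulted=occurs → at least one input occurs → occurs.
Distribution tier down [AND]: Redundant rectifier degraded=occurs, UPS module faulted=occurs → all inputs occur → occurs.
Generator path inoperative [AND]: Bus A unavailable=occurs, Distribution tier down=occurs → all inputs occur → occurs.
Bus B inoperative [OR]: A static switch trips=occurs, Auxiliary utility transformer is out=not, North PDU fails=not → at least one input occurs → occurs.
Utility feed fails [AND]: Emergency battery string lost=occurs, Breaker malfunctions=occurs, Bus B inoperative=occurs → all inputs occur → occurs.
UPS chain down [OR]: Reserve automatic transfer switch 2 fails=occurs, Fuel pump 2 failed=occurs, #1 diesel generator 2 failed=not, Auxiliary rectifier 2 fails=occurs → at least one input occurs → occurs.
Data center power outage [AND]: Generator path inoperative=occurs, Utility feed fails=occurs, UPS chain down=occurs, A UPS module 2 fails=occurs → all inputs occur → occurs.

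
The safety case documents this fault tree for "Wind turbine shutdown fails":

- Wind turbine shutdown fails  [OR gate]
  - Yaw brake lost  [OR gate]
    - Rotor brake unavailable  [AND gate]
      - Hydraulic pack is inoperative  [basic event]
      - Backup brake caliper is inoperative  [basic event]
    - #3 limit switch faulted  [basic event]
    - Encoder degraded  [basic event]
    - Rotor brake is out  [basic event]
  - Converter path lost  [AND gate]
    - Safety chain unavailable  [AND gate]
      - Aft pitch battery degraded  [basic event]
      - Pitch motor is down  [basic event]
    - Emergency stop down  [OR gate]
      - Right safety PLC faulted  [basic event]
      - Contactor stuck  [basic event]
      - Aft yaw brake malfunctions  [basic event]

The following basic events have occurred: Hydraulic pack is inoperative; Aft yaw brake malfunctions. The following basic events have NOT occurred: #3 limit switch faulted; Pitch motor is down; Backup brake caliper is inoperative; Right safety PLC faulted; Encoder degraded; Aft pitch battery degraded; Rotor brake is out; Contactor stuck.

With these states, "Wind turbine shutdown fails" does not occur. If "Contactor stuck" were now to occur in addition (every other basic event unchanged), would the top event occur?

Counterfactual: set "Contactor stuck" to occurred.
Rotor brake unavailable [AND]: Hydraulic pack is inoperative=occurs, Backup brake caliper is inoperative=not → not all inputs occur → does not occur.
Yaw brake lost [OR]: Rotor brake unavailable=not, #3 limit switch faulted=not, Encoder degraded=not, Rotor brake is out=not → no input occurs → does not occur.
Safety chain unavailable [AND]: Aft pitch battery degraded=not, Pitch motor is down=not → not all inputs occur → does not occur.
Emergency stop down [OR]: Right safety PLC faulted=not, Contactor stuck=occurs, Aft yaw brake malfunctions=occurs → at least one input occurs → occurs.
Converter path lost [AND]: Safety chain unavailable=not, Emergency stop down=occurs → not all inputs occur → does not occur.
Wind turbine shutdown fails [OR]: Yaw brake lost=not, Converter path lost=not → no input occurs → does not occur.

No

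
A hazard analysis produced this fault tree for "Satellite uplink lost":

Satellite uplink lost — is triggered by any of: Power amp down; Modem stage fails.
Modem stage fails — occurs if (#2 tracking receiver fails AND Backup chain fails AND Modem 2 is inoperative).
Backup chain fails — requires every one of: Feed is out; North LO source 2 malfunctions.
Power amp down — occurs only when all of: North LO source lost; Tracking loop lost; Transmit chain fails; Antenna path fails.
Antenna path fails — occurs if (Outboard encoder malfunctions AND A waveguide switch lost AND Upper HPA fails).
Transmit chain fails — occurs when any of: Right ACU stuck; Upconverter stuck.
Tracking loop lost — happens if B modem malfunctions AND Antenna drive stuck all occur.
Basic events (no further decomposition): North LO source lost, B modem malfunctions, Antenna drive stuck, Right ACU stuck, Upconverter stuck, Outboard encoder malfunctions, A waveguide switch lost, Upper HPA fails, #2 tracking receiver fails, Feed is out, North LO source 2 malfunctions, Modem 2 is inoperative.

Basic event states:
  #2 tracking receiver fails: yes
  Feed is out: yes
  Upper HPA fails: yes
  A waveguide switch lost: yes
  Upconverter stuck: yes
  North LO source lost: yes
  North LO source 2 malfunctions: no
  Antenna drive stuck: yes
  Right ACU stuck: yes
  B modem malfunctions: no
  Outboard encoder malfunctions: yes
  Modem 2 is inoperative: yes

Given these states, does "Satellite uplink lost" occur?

Tracking loop lost [AND]: B modem malfunctions=not, Antenna drive stuck=occurs → not all inputs occur → does not occur.
Transmit chain fails [OR]: Right ACU stuck=occurs, Upconverter stuck=occurs → at least one input occurs → occurs.
Antenna path fails [AND]: Outboard encoder malfunctions=occurs, A waveguide switch lost=occurs, Upper HPA fails=occurs → all inputs occur → occurs.
Power amp down [AND]: North LO source lost=occurs, Tracking loop lost=not, Transmit chain fails=occurs, Antenna path fails=occurs → not all inputs occur → does not occur.
Backup chain fails [AND]: Feed is out=occurs, North LO source 2 malfunctions=not → not all inputs occur → does not occur.
Modem stage fails [AND]: #2 tracking receiver fails=occurs, Backup chain fails=not, Modem 2 is inoperative=occurs → not all inputs occur → does not occur.
Satellite uplink lost [OR]: Power amp down=not, Modem stage fails=not → no input occurs → does not occur.

No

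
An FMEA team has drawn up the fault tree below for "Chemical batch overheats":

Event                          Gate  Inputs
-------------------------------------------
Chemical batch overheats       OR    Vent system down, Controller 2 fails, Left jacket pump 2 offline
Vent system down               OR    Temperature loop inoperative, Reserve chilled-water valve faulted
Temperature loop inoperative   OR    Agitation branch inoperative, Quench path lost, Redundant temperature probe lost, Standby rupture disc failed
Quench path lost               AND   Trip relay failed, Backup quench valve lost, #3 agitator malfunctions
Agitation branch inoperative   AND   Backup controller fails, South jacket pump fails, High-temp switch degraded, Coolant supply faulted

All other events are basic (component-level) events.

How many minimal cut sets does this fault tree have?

7

Agitation branch inoperative [AND]: one cut set from each child combined → 1 × 1 × 1 × 1 = 1 cut set(s).
Quench path lost [AND]: one cut set from each child combined → 1 × 1 × 1 = 1 cut set(s).
Temperature loop inoperative [OR]: union of children's cut sets → 4 cut set(s).
Vent system down [OR]: union of children's cut sets → 5 cut set(s).
Chemical batch overheats [OR]: union of children's cut sets → 7 cut set(s).
Minimal cut sets: {Backup controller fails, Coolant supply faulted, High-temp switch degraded, South jacket pump fails}; {#3 agitator malfunctions, Backup quench valve lost, Trip relay failed}; {Redundant temperature probe lost}; {Standby rupture disc failed}; {Reserve chilled-water valve faulted}; {Controller 2 fails}; {Left jacket pump 2 offline}.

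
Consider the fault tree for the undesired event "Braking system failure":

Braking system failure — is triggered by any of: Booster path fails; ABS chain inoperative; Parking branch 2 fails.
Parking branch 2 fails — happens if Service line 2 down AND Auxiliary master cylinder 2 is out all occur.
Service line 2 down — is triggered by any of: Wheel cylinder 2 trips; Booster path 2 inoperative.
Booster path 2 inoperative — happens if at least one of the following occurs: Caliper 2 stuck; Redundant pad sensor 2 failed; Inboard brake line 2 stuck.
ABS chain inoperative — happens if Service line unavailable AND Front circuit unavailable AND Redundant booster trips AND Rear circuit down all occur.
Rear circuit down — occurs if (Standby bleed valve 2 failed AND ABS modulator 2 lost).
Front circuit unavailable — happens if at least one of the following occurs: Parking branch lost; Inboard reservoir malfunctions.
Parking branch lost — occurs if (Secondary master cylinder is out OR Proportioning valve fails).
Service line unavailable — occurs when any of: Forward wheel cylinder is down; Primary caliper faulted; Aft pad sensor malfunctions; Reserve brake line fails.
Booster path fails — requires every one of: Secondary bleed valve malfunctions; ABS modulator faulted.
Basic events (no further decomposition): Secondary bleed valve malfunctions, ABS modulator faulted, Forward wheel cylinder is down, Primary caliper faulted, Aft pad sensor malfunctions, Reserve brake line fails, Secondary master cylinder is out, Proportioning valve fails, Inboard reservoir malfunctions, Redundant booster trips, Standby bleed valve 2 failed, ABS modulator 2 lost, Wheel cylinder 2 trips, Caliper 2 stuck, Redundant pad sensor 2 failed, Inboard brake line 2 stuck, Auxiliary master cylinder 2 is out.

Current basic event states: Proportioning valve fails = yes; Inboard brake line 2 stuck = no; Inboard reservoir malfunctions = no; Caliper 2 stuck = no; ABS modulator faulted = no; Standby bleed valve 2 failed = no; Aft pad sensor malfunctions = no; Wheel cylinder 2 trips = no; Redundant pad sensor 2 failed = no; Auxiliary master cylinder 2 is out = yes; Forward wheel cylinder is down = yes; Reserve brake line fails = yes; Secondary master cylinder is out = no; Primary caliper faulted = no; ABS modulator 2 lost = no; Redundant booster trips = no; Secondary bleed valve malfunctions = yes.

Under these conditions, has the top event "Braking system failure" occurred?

No

Booster path fails [AND]: Secondary bleed valve malfunctions=occurs, ABS modulator faulted=not → not all inputs occur → does not occur.
Service line unavailable [OR]: Forward wheel cylinder is down=occurs, Primary caliper faulted=not, Aft pad sensor malfunctions=not, Reserve brake line fails=occurs → at least one input occurs → occurs.
Parking branch lost [OR]: Secondary master cylinder is out=not, Proportioning valve fails=occurs → at least one input occurs → occurs.
Front circuit unavailable [OR]: Parking branch lost=occurs, Inboard reservoir malfunctions=not → at least one input occurs → occurs.
Rear circuit down [AND]: Standby bleed valve 2 failed=not, ABS modulator 2 lost=not → not all inputs occur → does not occur.
ABS chain inoperative [AND]: Service line unavailable=occurs, Front circuit unavailable=occurs, Redundant booster trips=not, Rear circuit down=not → not all inputs occur → does not occur.
Booster path 2 inoperative [OR]: Caliper 2 stuck=not, Redundant pad sensor 2 failed=not, Inboard brake line 2 stuck=not → no input occurs → does not occur.
Service line 2 down [OR]: Wheel cylinder 2 trips=not, Booster path 2 inoperative=not → no input occurs → does not occur.
Parking branch 2 fails [AND]: Service line 2 down=not, Auxiliary master cylinder 2 is out=occurs → not all inputs occur → does not occur.
Braking system failure [OR]: Booster path fails=not, ABS chain inoperative=not, Parking branch 2 fails=not → no input occurs → does not occur.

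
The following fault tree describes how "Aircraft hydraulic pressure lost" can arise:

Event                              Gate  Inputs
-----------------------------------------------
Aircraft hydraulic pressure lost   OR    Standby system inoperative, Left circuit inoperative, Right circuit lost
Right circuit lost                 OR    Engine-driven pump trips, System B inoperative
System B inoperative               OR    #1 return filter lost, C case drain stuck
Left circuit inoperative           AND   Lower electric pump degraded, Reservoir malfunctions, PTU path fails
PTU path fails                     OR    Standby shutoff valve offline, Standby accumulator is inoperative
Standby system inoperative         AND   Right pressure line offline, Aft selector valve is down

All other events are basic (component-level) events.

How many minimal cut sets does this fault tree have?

6

Standby system inoperative [AND]: one cut set from each child combined → 1 × 1 = 1 cut set(s).
PTU path fails [OR]: union of children's cut sets → 2 cut set(s).
Left circuit inoperative [AND]: one cut set from each child combined → 1 × 1 × 2 = 2 cut set(s).
System B inoperative [OR]: union of children's cut sets → 2 cut set(s).
Right circuit lost [OR]: union of children's cut sets → 3 cut set(s).
Aircraft hydraulic pressure lost [OR]: union of children's cut sets → 6 cut set(s).
Minimal cut sets: {Aft selector valve is down, Right pressure line offline}; {Lower electric pump degraded, Reservoir malfunctions, Standby shutoff valve offline}; {Lower electric pump degraded, Reservoir malfunctions, Standby accumulator is inoperative}; {Engine-driven pump trips}; {#1 return filter lost}; {C case drain stuck}.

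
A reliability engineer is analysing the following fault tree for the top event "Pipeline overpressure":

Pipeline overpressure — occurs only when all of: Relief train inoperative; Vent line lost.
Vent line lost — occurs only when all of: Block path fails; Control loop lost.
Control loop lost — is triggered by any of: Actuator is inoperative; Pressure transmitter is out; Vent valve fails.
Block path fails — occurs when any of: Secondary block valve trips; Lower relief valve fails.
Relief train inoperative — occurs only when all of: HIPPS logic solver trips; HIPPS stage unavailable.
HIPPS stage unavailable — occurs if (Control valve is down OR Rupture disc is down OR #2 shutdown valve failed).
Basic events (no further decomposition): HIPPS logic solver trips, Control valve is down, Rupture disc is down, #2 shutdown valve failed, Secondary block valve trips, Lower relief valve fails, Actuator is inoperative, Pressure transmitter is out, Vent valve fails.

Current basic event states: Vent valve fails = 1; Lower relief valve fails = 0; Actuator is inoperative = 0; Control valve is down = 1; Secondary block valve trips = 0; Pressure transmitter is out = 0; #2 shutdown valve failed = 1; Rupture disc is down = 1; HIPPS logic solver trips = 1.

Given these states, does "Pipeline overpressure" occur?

HIPPS stage unavailable [OR]: Control valve is down=occurs, Rupture disc is down=occurs, #2 shutdown valve failed=occurs → at least one input occurs → occurs.
Relief train inoperative [AND]: HIPPS logic solver trips=occurs, HIPPS stage unavailable=occurs → all inputs occur → occurs.
Block path fails [OR]: Secondary block valve trips=not, Lower relief valve fails=not → no input occurs → does not occur.
Control loop lost [OR]: Actuator is inoperative=not, Pressure transmitter is out=not, Vent valve fails=occurs → at least one input occurs → occurs.
Vent line lost [AND]: Block path fails=not, Control loop lost=occurs → not all inputs occur → does not occur.
Pipeline overpressure [AND]: Relief train inoperative=occurs, Vent line lost=not → not all inputs occur → does not occur.

No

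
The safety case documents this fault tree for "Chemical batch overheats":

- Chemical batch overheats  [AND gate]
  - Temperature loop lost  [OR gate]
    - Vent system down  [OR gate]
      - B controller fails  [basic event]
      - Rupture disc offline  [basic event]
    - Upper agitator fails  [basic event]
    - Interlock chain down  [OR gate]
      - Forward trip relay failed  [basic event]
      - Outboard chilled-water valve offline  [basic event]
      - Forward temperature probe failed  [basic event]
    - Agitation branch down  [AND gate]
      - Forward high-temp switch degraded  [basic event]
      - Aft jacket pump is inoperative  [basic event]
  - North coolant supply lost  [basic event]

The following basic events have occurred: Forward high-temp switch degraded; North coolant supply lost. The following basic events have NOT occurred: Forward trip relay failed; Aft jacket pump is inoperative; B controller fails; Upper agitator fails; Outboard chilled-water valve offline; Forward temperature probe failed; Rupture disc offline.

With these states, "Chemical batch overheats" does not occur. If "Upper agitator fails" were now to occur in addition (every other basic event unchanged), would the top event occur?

Yes

Counterfactual: set "Upper agitator fails" to occurred.
Vent system down [OR]: B controller fails=not, Rupture disc offline=not → no input occurs → does not occur.
Interlock chain down [OR]: Forward trip relay failed=not, Outboard chilled-water valve offline=not, Forward temperature probe failed=not → no input occurs → does not occur.
Agitation branch down [AND]: Forward high-temp switch degraded=occurs, Aft jacket pump is inoperative=not → not all inputs occur → does not occur.
Temperature loop lost [OR]: Vent system down=not, Upper agitator fails=occurs, Interlock chain down=not, Agitation branch down=not → at least one input occurs → occurs.
Chemical batch overheats [AND]: Temperature loop lost=occurs, North coolant supply lost=occurs → all inputs occur → occurs.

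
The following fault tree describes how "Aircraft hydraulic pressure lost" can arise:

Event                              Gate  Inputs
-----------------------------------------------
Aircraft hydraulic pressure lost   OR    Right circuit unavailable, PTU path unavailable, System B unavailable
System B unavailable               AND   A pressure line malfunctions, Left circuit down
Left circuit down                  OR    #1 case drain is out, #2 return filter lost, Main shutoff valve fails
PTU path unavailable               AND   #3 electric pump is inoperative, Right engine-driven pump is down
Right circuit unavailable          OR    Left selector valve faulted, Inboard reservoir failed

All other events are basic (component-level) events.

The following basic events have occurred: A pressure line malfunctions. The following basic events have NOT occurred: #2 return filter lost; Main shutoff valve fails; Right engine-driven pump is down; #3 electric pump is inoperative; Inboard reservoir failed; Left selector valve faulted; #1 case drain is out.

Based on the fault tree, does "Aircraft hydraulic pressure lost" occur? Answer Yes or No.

No

Right circuit unavailable [OR]: Left selector valve faulted=not, Inboard reservoir failed=not → no input occurs → does not occur.
PTU path unavailable [AND]: #3 electric pump is inoperative=not, Right engine-driven pump is down=not → not all inputs occur → does not occur.
Left circuit down [OR]: #1 case drain is out=not, #2 return filter lost=not, Main shutoff valve fails=not → no input occurs → does not occur.
System B unavailable [AND]: A pressure line malfunctions=occurs, Left circuit down=not → not all inputs occur → does not occur.
Aircraft hydraulic pressure lost [OR]: Right circuit unavailable=not, PTU path unavailable=not, System B unavailable=not → no input occurs → does not occur.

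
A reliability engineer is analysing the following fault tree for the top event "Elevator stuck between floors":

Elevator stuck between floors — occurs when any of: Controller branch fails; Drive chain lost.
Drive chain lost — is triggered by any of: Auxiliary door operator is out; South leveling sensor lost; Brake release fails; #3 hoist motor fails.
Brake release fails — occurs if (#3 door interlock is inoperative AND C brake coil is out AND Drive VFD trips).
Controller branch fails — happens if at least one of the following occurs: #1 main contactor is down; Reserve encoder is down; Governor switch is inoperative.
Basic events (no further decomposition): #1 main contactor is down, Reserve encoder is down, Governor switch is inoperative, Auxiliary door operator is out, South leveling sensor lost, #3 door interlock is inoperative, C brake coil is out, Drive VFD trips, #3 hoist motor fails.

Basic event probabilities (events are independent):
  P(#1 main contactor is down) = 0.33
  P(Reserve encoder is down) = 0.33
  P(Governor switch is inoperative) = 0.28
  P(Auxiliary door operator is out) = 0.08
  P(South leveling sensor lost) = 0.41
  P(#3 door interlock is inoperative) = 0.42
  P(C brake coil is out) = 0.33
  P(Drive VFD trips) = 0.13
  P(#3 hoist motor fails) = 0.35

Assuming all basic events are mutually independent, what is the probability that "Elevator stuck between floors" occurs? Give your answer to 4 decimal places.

0.8880

P(Controller branch fails) [OR] = 1 − (1−0.33) × (1−0.33) × (1−0.28) = 0.676792
P(Brake release fails) [AND] = 0.42 × 0.33 × 0.13 = 0.018018
P(Drive chain lost) [OR] = 1 − (1−0.08) × (1−0.41) × (1−0.018018) × (1−0.35) = 0.653537
P(Elevator stuck between floors) [OR] = 1 − (1−0.676792) × (1−0.653537) = 0.888020
Rounded to 4 decimal places: P(Elevator stuck between floors) ≈ 0.8880.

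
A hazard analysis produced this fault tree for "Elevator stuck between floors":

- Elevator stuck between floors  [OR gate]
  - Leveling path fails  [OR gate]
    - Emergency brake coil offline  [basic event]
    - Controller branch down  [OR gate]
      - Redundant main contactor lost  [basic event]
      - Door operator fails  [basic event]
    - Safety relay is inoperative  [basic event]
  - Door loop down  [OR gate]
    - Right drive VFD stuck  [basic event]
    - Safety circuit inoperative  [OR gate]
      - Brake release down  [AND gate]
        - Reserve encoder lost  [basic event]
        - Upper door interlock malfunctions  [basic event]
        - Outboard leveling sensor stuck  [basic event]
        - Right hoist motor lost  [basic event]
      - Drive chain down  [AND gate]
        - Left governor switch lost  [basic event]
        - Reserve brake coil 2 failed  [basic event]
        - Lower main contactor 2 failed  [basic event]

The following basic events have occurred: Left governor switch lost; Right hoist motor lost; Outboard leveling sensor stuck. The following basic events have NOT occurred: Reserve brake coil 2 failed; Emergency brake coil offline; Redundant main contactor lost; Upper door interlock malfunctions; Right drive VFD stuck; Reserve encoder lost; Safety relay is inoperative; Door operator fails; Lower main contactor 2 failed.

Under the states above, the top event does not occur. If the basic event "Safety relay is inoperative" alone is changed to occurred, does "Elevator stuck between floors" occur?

Yes

Counterfactual: set "Safety relay is inoperative" to occurred.
Controller branch down [OR]: Redundant main contactor lost=not, Door operator fails=not → no input occurs → does not occur.
Leveling path fails [OR]: Emergency brake coil offline=not, Controller branch down=not, Safety relay is inoperative=occurs → at least one input occurs → occurs.
Brake release down [AND]: Reserve encoder lost=not, Upper door interlock malfunctions=not, Outboard leveling sensor stuck=occurs, Right hoist motor lost=occurs → not all inputs occur → does not occur.
Drive chain down [AND]: Left governor switch lost=occurs, Reserve brake coil 2 failed=not, Lower main contactor 2 failed=not → not all inputs occur → does not occur.
Safety circuit inoperative [OR]: Brake release down=not, Drive chain down=not → no input occurs → does not occur.
Door loop down [OR]: Right drive VFD stuck=not, Safety circuit inoperative=not → no input occurs → does not occur.
Elevator stuck between floors [OR]: Leveling path fails=occurs, Door loop down=not → at least one input occurs → occurs.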